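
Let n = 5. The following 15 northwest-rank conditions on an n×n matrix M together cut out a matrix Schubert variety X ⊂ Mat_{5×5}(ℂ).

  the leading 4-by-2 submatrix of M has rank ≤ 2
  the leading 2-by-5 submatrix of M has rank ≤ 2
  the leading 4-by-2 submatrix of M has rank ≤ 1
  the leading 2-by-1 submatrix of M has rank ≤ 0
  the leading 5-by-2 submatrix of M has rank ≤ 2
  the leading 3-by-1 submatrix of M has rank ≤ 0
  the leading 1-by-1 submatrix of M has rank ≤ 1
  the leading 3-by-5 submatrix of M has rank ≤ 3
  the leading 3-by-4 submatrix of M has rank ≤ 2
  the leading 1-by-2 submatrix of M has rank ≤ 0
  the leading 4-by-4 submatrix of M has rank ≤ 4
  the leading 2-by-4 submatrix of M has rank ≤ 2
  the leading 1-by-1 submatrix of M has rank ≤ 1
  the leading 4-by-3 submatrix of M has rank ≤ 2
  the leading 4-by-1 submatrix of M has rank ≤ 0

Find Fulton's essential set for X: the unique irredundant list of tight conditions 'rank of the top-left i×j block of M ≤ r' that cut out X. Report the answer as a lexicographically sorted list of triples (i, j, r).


Rank table r_w(5×5) implied by the 15 constraints:

  i=1: 0 0 1 1 1
  i=2: 0 1 2 2 2
  i=3: 0 1 2 2 3
  i=4: 0 1 2 3 4
  i=5: 1 2 3 4 5

reading off 1-entries of Δ²R: w = (3, 2, 5, 4, 1).

ℓ(w)=6; the 3 essential cells (i,j,r):

[(1, 2, 0), (3, 4, 2), (4, 1, 0)]


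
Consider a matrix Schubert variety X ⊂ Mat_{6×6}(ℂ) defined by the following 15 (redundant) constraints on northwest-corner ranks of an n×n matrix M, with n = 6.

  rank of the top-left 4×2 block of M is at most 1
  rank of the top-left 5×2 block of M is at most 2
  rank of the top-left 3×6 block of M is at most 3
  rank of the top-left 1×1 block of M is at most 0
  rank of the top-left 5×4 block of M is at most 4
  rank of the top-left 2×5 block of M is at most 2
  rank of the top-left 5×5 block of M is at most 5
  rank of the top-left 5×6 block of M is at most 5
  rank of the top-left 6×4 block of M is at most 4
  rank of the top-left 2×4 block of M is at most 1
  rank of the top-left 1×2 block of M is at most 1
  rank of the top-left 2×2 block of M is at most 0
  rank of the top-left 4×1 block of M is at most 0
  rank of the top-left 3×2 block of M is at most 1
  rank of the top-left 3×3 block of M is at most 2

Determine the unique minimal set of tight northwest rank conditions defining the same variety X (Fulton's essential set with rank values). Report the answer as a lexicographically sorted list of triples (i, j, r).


Propagating the 15 rank bounds to every northwest block:

  row 1: 0  0  1  1  1  1
  row 2: 0  0  1  1  2  2
  row 3: 0  1  2  2  3  3
  row 4: 0  1  2  3  4  4
  row 5: 1  2  3  4  5  5
  row 6: 1  2  3  4  5  6

reading off 1-entries of Δ²R: w = (3, 5, 2, 4, 1, 6).

Fulton essential set (3 of the 7 Rothe cells):

[(2, 2, 0), (2, 4, 1), (4, 1, 0)]


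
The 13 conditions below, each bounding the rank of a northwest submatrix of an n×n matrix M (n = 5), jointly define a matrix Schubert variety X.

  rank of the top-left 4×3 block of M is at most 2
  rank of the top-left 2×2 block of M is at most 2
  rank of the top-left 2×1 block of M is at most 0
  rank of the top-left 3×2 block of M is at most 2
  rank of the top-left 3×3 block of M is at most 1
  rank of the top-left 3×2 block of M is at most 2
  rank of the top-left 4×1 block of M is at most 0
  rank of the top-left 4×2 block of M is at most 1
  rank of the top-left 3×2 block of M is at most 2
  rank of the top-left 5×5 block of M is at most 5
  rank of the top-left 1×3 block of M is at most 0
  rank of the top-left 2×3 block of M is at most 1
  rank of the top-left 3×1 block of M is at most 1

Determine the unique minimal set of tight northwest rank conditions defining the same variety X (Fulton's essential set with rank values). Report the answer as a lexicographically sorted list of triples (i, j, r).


Propagating the 13 rank bounds to every northwest block:

  row 1: 0 | 0 | 0 | 1 | 1
  row 2: 0 | 1 | 1 | 2 | 2
  row 3: 0 | 1 | 1 | 2 | 3
  row 4: 0 | 1 | 2 | 3 | 4
  row 5: 1 | 2 | 3 | 4 | 5

reading off 1-entries of Δ²R: w = (4, 2, 5, 3, 1).

ℓ(w)=7; the 3 essential cells (i,j,r):

[(1, 3, 0), (3, 3, 1), (4, 1, 0)]


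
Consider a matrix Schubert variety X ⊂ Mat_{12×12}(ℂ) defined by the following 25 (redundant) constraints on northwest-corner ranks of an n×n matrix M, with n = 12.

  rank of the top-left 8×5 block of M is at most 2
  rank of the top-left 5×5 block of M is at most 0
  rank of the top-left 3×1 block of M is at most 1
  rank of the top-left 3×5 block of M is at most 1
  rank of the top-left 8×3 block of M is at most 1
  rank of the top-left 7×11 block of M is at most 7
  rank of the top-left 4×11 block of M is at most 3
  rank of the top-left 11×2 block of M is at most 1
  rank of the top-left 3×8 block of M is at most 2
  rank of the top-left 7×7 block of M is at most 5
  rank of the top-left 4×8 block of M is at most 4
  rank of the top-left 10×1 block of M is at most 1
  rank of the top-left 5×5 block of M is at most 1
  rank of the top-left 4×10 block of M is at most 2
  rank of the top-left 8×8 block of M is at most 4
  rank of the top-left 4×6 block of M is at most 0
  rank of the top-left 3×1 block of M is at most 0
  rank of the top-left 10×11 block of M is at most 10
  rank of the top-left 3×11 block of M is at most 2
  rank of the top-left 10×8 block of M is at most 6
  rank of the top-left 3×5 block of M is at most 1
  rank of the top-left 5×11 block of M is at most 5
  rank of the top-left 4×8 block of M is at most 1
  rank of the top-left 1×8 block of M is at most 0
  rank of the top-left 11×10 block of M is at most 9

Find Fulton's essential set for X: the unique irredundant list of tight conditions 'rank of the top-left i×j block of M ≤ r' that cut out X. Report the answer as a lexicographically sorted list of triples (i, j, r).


The tightest implied rank at each (i,j), from the 25 conditions:

  R[1]: 0, 0, 0, 0, 0, 0, 0, 0, 1, 1, 1, 1
  R[2]: 0, 0, 0, 0, 0, 0, 1, 1, 2, 2, 2, 2
  R[3]: 0, 0, 0, 0, 0, 0, 1, 1, 2, 2, 2, 3
  R[4]: 0, 0, 0, 0, 0, 0, 1, 1, 2, 2, 3, 4
  R[5]: 0, 0, 0, 0, 0, 1, 2, 2, 3, 3, 4, 5
  R[6]: 1, 1, 1, 1, 1, 2, 3, 3, 4, 4, 5, 6
  R[7]: 1, 1, 1, 2, 2, 3, 4, 4, 5, 5, 6, 7
  R[8]: 1, 1, 1, 2, 2, 3, 4, 4, 5, 6, 7, 8
  R[9]: 1, 1, 2, 3, 3, 4, 5, 5, 6, 7, 8, 9
  R[10]: 1, 1, 2, 3, 4, 5, 6, 6, 7, 8, 9, 10
  R[11]: 1, 1, 2, 3, 4, 5, 6, 7, 8, 9, 10, 11
  R[12]: 1, 2, 3, 4, 5, 6, 7, 8, 9, 10, 11, 12

second differences of R give the permutation w = (9, 7, 12, 11, 6, 1, 4, 10, 3, 5, 8, 2).

Fulton essential set (10 of the 45 Rothe cells):

[(1, 8, 0), (3, 11, 2), (4, 6, 0), (4, 8, 1), (4, 10, 2), (5, 5, 0), (8, 3, 1), (8, 5, 2), (8, 8, 4), (11, 2, 1)]


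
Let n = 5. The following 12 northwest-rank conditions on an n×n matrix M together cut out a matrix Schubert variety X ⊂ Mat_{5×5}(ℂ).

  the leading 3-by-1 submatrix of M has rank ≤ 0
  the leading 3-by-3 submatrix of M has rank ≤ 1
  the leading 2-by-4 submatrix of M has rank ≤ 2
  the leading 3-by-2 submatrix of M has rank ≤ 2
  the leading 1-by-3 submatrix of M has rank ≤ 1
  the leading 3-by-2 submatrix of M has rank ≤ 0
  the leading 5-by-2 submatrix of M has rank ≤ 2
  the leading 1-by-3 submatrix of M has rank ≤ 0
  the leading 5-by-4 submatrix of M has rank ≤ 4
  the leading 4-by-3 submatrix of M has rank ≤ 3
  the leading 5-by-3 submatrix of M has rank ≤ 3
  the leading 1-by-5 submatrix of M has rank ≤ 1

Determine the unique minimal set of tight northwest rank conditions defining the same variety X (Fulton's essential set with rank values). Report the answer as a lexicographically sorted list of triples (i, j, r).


Computing R[i][j] = min implied NW-rank bound (n=5, 12 conditions):

  0  0  0  1  1
  0  0  1  2  2
  0  0  1  2  3
  1  1  2  3  4
  1  2  3  4  5

second differences of R give the permutation w = (4, 3, 5, 1, 2).

Rothe diagram D(w) (7 cells), 2 SE-corners (essential conditions):

[(1, 3, 0), (3, 2, 0)]


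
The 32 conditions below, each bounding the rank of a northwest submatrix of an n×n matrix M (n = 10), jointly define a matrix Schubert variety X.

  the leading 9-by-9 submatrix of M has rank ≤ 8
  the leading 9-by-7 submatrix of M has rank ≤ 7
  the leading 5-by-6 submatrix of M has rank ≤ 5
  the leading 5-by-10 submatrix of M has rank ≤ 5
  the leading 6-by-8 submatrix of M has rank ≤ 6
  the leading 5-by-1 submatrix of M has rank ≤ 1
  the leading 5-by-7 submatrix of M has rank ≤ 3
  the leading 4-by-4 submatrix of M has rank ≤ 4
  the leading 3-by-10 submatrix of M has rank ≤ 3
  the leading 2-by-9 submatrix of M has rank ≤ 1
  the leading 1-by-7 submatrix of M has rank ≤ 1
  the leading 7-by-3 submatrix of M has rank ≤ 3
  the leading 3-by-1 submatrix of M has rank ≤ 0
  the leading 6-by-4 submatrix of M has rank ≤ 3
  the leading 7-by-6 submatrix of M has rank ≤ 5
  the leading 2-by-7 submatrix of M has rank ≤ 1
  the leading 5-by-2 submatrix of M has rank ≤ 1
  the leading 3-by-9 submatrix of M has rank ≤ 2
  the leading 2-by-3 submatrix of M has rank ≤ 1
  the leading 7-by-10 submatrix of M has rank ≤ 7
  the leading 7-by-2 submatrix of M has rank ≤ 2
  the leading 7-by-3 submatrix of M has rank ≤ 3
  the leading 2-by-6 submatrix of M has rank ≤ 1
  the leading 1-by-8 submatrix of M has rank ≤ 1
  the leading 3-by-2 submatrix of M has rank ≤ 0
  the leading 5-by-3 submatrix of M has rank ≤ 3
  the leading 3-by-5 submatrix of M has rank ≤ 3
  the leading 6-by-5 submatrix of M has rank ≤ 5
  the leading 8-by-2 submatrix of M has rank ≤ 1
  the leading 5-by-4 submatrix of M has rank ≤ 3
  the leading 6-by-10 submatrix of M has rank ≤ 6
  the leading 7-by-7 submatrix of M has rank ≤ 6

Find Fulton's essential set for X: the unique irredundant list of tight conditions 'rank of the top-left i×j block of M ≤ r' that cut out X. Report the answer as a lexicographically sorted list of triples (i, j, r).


The tightest implied rank at each (i,j), from the 32 conditions:

  0, 0, 1, 1, 1, 1, 1, 1, 1, 1
  0, 0, 1, 1, 1, 1, 1, 1, 1, 2
  0, 0, 1, 2, 2, 2, 2, 2, 2, 3
  1, 1, 2, 3, 3, 3, 3, 3, 3, 4
  1, 1, 2, 3, 3, 3, 3, 4, 4, 5
  1, 1, 2, 3, 4, 4, 4, 5, 5, 6
  1, 1, 2, 3, 4, 5, 5, 6, 6, 7
  1, 1, 2, 3, 4, 5, 6, 7, 7, 8
  1, 2, 3, 4, 5, 6, 7, 8, 8, 9
  1, 2, 3, 4, 5, 6, 7, 8, 9, 10

giving w = (3, 10, 4, 1, 8, 5, 6, 7, 2, 9) via Δ²R.

Fulton essential set (4 of the 19 Rothe cells):

[(2, 9, 1), (3, 2, 0), (5, 7, 3), (8, 2, 1)]


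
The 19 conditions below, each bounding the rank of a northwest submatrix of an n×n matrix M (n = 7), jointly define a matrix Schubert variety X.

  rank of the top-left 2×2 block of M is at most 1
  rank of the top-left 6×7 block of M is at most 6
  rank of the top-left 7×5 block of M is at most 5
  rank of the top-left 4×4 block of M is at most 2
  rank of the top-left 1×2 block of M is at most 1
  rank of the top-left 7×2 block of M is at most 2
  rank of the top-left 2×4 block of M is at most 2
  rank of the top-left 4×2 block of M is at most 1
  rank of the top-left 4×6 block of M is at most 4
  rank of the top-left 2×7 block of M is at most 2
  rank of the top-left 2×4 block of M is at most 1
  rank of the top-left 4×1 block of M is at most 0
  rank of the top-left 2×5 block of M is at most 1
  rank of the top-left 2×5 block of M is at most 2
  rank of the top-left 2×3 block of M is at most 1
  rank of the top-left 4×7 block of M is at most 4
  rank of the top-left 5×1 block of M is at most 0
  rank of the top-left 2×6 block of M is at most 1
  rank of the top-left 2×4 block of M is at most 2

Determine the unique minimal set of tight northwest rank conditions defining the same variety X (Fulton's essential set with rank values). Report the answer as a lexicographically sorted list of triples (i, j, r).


Rank table r_w(7×7) implied by the 19 constraints:

  0 1 1 1 1 1 1
  0 1 1 1 1 1 2
  0 1 2 2 2 2 3
  0 1 2 2 3 3 4
  0 1 2 3 4 4 5
  1 2 3 4 5 5 6
  1 2 3 4 5 6 7

second differences of R give the permutation w = (2, 7, 3, 5, 4, 1, 6).

Fulton essential set (3 of the 10 Rothe cells):

[(2, 6, 1), (4, 4, 2), (5, 1, 0)]


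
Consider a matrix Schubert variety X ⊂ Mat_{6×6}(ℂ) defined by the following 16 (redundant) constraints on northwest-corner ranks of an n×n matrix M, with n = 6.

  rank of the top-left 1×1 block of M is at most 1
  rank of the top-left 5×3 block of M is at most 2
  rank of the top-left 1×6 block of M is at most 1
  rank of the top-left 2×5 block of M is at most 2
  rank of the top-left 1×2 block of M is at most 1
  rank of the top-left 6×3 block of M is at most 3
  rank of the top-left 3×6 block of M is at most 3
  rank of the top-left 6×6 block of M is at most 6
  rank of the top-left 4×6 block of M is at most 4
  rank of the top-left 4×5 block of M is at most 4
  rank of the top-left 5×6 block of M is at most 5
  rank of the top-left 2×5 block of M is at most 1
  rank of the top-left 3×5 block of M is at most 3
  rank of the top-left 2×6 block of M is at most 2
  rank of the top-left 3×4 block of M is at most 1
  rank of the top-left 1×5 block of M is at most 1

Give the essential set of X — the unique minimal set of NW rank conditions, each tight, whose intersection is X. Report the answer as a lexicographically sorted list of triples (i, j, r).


Reconstructing r_w from the 16 given conditions:

  1 | 1 | 1 | 1 | 1 | 1
  1 | 1 | 1 | 1 | 1 | 2
  1 | 1 | 1 | 1 | 2 | 3
  1 | 2 | 2 | 2 | 3 | 4
  1 | 2 | 2 | 3 | 4 | 5
  1 | 2 | 3 | 4 | 5 | 6

so w = (1, 6, 5, 2, 4, 3).

Fulton essential set (3 of the 8 Rothe cells):

[(2, 5, 1), (3, 4, 1), (5, 3, 2)]


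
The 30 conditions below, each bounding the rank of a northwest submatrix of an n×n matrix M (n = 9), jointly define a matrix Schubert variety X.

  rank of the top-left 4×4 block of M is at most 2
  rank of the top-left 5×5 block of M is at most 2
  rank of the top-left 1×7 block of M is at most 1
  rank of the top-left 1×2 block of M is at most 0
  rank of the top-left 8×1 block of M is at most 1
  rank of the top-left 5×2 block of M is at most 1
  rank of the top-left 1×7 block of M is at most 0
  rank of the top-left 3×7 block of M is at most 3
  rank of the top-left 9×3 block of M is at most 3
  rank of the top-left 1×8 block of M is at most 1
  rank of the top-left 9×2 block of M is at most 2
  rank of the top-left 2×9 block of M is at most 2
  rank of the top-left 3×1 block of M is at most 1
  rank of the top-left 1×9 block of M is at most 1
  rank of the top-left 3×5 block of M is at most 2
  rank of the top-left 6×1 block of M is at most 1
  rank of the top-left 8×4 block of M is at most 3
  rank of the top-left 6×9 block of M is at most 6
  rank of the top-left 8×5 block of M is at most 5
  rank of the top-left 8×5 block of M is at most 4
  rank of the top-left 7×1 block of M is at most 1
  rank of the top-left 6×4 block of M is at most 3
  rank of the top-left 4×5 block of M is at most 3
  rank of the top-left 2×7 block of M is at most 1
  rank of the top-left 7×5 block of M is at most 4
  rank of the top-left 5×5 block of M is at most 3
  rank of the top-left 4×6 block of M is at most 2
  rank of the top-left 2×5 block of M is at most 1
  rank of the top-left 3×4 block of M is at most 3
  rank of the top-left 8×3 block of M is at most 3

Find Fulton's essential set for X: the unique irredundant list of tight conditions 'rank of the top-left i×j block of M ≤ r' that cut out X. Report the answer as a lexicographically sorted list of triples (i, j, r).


Computing R[i][j] = min implied NW-rank bound (n=9, 30 conditions):

  i=1: 0 | 0 | 0 | 0 | 0 | 0 | 0 | 1 | 1
  i=2: 1 | 1 | 1 | 1 | 1 | 1 | 1 | 2 | 2
  i=3: 1 | 1 | 2 | 2 | 2 | 2 | 2 | 3 | 3
  i=4: 1 | 1 | 2 | 2 | 2 | 2 | 3 | 4 | 4
  i=5: 1 | 1 | 2 | 2 | 2 | 3 | 4 | 5 | 5
  i=6: 1 | 2 | 3 | 3 | 3 | 4 | 5 | 6 | 6
  i=7: 1 | 2 | 3 | 3 | 4 | 5 | 6 | 7 | 7
  i=8: 1 | 2 | 3 | 3 | 4 | 5 | 6 | 7 | 8
  i=9: 1 | 2 | 3 | 4 | 5 | 6 | 7 | 8 | 9

so w = (8, 1, 3, 7, 6, 2, 5, 9, 4).

5 SE-corners of the 17-cell Rothe diagram give Ess(w):

[(1, 7, 0), (4, 6, 2), (5, 2, 1), (5, 5, 2), (8, 4, 3)]


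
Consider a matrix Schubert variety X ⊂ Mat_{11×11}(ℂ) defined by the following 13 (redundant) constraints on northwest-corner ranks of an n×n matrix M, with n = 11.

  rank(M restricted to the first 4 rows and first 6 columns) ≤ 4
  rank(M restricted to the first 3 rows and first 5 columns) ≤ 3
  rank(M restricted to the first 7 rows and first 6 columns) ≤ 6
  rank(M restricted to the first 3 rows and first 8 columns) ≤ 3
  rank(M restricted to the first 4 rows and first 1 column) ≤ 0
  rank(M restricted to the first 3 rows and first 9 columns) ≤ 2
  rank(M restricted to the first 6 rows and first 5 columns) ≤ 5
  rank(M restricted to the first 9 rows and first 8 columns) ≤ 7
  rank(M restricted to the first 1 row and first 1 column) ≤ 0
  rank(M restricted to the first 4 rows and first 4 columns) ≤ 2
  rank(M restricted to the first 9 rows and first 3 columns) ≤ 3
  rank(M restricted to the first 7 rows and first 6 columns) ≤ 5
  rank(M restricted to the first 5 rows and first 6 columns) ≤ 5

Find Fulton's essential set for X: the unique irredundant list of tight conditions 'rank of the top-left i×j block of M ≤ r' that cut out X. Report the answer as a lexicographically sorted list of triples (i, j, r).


Reconstructing r_w from the 13 given conditions:

  i=1: 0 | 1 | 1 | 1 | 1 | 1 | 1 | 1 | 1 | 1 | 1
  i=2: 0 | 1 | 2 | 2 | 2 | 2 | 2 | 2 | 2 | 2 | 2
  i=3: 0 | 1 | 2 | 2 | 2 | 2 | 2 | 2 | 2 | 3 | 3
  i=4: 0 | 1 | 2 | 2 | 3 | 3 | 3 | 3 | 3 | 4 | 4
  i=5: 1 | 2 | 3 | 3 | 4 | 4 | 4 | 4 | 4 | 5 | 5
  i=6: 1 | 2 | 3 | 4 | 5 | 5 | 5 | 5 | 5 | 6 | 6
  i=7: 1 | 2 | 3 | 4 | 5 | 5 | 6 | 6 | 6 | 7 | 7
  i=8: 1 | 2 | 3 | 4 | 5 | 6 | 7 | 7 | 7 | 8 | 8
  i=9: 1 | 2 | 3 | 4 | 5 | 6 | 7 | 7 | 8 | 9 | 9
  i=10: 1 | 2 | 3 | 4 | 5 | 6 | 7 | 8 | 9 | 10 | 10
  i=11: 1 | 2 | 3 | 4 | 5 | 6 | 7 | 8 | 9 | 10 | 11

reading off 1-entries of Δ²R: w = (2, 3, 10, 5, 1, 4, 7, 6, 9, 8, 11).

5 SE-corners of the 13-cell Rothe diagram give Ess(w):

[(3, 9, 2), (4, 1, 0), (4, 4, 2), (7, 6, 5), (9, 8, 7)]


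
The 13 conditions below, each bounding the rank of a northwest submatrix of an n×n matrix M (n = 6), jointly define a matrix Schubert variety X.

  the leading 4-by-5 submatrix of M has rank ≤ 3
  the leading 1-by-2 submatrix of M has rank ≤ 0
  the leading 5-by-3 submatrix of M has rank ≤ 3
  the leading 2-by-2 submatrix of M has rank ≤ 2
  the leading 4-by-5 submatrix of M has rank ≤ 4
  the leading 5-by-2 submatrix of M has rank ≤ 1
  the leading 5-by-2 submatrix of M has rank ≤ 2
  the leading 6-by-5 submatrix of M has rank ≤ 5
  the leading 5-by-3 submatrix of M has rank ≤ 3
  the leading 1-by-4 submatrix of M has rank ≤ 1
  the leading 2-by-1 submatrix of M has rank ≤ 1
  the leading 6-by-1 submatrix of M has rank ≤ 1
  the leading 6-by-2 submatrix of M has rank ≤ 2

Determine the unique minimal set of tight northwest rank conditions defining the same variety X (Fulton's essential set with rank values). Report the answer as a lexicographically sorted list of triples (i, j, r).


Computing R[i][j] = min implied NW-rank bound (n=6, 13 conditions):

  R[1]: 0, 0, 1, 1, 1, 1
  R[2]: 1, 1, 2, 2, 2, 2
  R[3]: 1, 1, 2, 3, 3, 3
  R[4]: 1, 1, 2, 3, 3, 4
  R[5]: 1, 1, 2, 3, 4, 5
  R[6]: 1, 2, 3, 4, 5, 6

second differences of R give the permutation w = (3, 1, 4, 6, 5, 2).

|D(w)|=6, |Ess(w)|=3:

[(1, 2, 0), (4, 5, 3), (5, 2, 1)]


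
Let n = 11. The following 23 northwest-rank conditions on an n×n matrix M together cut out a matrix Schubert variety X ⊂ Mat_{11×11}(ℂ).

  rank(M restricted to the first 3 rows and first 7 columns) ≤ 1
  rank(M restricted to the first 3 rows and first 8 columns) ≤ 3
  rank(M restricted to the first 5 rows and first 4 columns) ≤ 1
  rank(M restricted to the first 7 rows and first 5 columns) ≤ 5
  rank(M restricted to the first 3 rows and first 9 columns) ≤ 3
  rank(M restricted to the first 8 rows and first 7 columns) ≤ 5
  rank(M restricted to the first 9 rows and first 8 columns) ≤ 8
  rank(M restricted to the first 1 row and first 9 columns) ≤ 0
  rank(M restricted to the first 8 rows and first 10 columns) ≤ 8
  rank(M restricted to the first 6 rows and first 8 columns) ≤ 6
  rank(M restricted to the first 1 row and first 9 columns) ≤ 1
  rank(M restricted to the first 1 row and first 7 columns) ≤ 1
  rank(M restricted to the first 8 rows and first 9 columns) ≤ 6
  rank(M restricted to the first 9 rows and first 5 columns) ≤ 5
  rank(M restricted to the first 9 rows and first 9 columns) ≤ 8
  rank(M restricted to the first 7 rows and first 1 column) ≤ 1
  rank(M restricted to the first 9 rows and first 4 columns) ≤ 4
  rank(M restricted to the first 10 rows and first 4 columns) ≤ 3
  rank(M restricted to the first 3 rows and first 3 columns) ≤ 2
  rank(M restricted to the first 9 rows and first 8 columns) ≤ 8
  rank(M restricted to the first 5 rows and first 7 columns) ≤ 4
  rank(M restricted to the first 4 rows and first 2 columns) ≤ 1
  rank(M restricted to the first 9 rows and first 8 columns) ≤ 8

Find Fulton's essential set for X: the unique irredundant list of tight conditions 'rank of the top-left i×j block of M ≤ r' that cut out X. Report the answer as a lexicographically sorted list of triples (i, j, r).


The tightest implied rank at each (i,j), from the 23 conditions:

  i=1: 0  0  0  0  0  0  0  0  0  1  1
  i=2: 1  1  1  1  1  1  1  1  1  2  2
  i=3: 1  1  1  1  1  1  1  2  2  3  3
  i=4: 1  1  1  1  2  2  2  3  3  4  4
  i=5: 1  1  1  1  2  3  3  4  4  5  5
  i=6: 1  2  2  2  3  4  4  5  5  6  6
  i=7: 1  2  3  3  4  5  5  6  6  7  7
  i=8: 1  2  3  3  4  5  5  6  6  7  8
  i=9: 1  2  3  3  4  5  6  7  7  8  9
  i=10: 1  2  3  3  4  5  6  7  8  9  10
  i=11: 1  2  3  4  5  6  7  8  9  10  11

reading off 1-entries of Δ²R: w = (10, 1, 8, 5, 6, 2, 3, 11, 7, 9, 4).

|D(w)|=26, |Ess(w)|=6:

[(1, 9, 0), (3, 7, 1), (5, 4, 1), (8, 7, 5), (8, 9, 6), (10, 4, 3)]


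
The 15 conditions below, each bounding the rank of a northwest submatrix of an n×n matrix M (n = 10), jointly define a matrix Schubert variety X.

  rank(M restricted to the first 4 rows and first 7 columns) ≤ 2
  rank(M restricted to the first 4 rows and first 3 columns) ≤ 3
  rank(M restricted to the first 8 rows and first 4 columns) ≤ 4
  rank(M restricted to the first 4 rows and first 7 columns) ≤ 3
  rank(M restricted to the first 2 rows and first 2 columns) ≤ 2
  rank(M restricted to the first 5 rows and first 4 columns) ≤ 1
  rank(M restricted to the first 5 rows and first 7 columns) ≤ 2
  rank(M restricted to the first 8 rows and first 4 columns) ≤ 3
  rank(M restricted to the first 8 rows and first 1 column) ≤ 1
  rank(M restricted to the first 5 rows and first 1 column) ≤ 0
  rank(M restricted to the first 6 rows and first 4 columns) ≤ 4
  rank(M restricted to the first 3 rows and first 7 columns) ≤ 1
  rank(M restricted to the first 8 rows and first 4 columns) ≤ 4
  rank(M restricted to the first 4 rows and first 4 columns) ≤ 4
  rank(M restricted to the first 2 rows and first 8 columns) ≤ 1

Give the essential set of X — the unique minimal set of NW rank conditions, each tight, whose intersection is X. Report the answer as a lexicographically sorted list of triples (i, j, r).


Computing R[i][j] = min implied NW-rank bound (n=10, 15 conditions):

  0  1  1  1  1  1  1  1  1  1
  0  1  1  1  1  1  1  1  2  2
  0  1  1  1  1  1  1  2  3  3
  0  1  1  1  2  2  2  3  4  4
  0  1  1  1  2  2  2  3  4  5
  1  2  2  2  3  3  3  4  5  6
  1  2  3  3  4  4  4  5  6  7
  1  2  3  3  4  5  5  6  7  8
  1  2  3  4  5  6  6  7  8  9
  1  2  3  4  5  6  7  8  9  10

reading off 1-entries of Δ²R: w = (2, 9, 8, 5, 10, 1, 3, 6, 4, 7).

Rothe diagram D(w) (23 cells), 6 SE-corners (essential conditions):

[(2, 8, 1), (3, 7, 1), (5, 1, 0), (5, 4, 1), (5, 7, 2), (8, 4, 3)]


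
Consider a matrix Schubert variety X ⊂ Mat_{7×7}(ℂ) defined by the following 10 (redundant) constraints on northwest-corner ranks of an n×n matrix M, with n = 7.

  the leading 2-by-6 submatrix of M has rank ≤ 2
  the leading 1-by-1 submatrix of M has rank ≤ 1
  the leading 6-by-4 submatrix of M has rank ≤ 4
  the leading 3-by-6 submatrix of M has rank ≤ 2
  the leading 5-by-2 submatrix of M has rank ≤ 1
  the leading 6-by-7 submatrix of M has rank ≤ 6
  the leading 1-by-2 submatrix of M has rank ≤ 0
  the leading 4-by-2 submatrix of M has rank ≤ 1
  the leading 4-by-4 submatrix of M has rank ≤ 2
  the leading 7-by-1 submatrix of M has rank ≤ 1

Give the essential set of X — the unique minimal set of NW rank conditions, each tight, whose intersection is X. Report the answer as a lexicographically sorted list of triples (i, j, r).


Rank table r_w(7×7) implied by the 10 constraints:

  i=1: 0, 0, 1, 1, 1, 1, 1
  i=2: 1, 1, 2, 2, 2, 2, 2
  i=3: 1, 1, 2, 2, 2, 2, 3
  i=4: 1, 1, 2, 2, 3, 3, 4
  i=5: 1, 1, 2, 3, 4, 4, 5
  i=6: 1, 2, 3, 4, 5, 5, 6
  i=7: 1, 2, 3, 4, 5, 6, 7

so w = (3, 1, 7, 5, 4, 2, 6).

4 SE-corners of the 9-cell Rothe diagram give Ess(w):

[(1, 2, 0), (3, 6, 2), (4, 4, 2), (5, 2, 1)]


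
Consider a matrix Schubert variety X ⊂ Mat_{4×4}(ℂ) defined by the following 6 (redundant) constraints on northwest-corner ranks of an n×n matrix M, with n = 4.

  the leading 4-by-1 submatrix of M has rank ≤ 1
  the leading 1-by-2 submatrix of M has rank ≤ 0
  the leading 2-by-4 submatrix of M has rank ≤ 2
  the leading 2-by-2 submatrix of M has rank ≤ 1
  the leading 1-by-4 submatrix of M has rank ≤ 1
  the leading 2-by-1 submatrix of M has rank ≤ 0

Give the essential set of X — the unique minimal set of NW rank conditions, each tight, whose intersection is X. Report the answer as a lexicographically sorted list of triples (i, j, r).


The tightest implied rank at each (i,j), from the 6 conditions:

  row 1: 0 | 0 | 1 | 1
  row 2: 0 | 1 | 2 | 2
  row 3: 1 | 2 | 3 | 3
  row 4: 1 | 2 | 3 | 4

giving w = (3, 2, 1, 4) via Δ²R.

ℓ(w)=3; the 2 essential cells (i,j,r):

[(1, 2, 0), (2, 1, 0)]


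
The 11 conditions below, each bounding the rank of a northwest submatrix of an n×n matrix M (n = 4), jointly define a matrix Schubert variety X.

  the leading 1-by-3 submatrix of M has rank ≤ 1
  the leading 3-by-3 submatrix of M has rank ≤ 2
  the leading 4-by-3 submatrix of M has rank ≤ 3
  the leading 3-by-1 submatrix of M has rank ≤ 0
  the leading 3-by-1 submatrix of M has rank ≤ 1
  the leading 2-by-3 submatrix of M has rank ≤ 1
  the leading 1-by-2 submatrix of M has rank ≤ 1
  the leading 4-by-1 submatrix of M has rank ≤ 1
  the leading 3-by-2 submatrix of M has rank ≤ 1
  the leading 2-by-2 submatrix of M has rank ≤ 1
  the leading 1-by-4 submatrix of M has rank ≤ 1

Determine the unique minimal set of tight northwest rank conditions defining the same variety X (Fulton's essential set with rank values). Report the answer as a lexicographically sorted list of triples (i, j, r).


Reconstructing r_w from the 11 given conditions:

  row 1: 0, 1, 1, 1
  row 2: 0, 1, 1, 2
  row 3: 0, 1, 2, 3
  row 4: 1, 2, 3, 4

second differences of R give the permutation w = (2, 4, 3, 1).

D(w) has 4 cells with 2 SE-corners; essential set:

[(2, 3, 1), (3, 1, 0)]


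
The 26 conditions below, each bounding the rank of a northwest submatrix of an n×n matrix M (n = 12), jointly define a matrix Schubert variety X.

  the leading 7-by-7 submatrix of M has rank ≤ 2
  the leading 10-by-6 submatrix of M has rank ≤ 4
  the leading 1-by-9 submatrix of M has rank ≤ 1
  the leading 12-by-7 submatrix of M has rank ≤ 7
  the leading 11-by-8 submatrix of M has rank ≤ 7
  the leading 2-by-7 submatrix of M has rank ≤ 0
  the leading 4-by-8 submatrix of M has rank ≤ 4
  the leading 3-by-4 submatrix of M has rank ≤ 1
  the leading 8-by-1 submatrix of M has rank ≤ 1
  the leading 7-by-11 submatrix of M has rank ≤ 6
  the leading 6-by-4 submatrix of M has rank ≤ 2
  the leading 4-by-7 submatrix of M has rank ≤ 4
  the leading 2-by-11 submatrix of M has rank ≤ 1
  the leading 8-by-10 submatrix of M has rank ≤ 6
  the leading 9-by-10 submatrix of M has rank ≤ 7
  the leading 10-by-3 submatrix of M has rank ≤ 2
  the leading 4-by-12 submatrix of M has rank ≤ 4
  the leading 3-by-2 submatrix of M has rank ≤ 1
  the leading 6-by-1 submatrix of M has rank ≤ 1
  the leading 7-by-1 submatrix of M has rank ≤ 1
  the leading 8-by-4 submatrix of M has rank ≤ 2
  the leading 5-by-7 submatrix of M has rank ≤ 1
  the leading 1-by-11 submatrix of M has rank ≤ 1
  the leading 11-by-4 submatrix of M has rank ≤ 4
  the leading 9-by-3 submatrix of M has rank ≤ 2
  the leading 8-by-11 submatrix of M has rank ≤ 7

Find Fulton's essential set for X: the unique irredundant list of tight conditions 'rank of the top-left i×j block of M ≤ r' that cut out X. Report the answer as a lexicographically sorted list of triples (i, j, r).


Rank table r_w(12×12) implied by the 26 constraints:

  row 1: 0  0  0  0  0  0  0  1  1  1  1  1
  row 2: 0  0  0  0  0  0  0  1  1  1  1  2
  row 3: 1  1  1  1  1  1  1  2  2  2  2  3
  row 4: 1  1  1  1  1  1  1  2  3  3  3  4
  row 5: 1  1  1  1  1  1  1  2  3  4  4  5
  row 6: 1  2  2  2  2  2  2  3  4  5  5  6
  row 7: 1  2  2  2  2  2  2  3  4  5  6  7
  row 8: 1  2  2  2  3  3  3  4  5  6  7  8
  row 9: 1  2  2  3  4  4  4  5  6  7  8  9
  row 10: 1  2  2  3  4  4  5  6  7  8  9  10
  row 11: 1  2  3  4  5  5  6  7  8  9  10  11
  row 12: 1  2  3  4  5  6  7  8  9  10  11  12

hence w(1..12) = (8, 12, 1, 9, 10, 2, 11, 5, 4, 7, 3, 6).

Fulton essential set (7 of the 39 Rothe cells):

[(2, 7, 0), (2, 11, 1), (5, 7, 1), (7, 7, 2), (8, 4, 2), (10, 3, 2), (10, 6, 4)]


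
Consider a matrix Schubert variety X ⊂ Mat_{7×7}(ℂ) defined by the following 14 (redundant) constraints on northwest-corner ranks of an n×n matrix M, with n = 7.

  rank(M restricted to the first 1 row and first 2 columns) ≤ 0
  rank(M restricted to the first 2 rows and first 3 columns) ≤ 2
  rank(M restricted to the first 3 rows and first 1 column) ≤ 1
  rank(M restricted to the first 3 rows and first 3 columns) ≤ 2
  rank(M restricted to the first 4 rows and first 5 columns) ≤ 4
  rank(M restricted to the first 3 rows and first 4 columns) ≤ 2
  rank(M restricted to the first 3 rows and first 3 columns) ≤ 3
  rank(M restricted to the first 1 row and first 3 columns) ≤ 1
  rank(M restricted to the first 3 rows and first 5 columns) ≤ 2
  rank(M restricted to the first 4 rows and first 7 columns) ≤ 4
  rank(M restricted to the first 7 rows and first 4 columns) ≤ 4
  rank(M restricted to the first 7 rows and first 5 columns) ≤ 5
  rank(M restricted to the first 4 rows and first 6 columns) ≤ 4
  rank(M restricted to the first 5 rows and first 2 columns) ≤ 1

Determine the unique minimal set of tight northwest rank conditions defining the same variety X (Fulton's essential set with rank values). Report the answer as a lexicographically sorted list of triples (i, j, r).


Propagating the 14 rank bounds to every northwest block:

  i=1: 0 | 0 | 1 | 1 | 1 | 1 | 1
  i=2: 1 | 1 | 2 | 2 | 2 | 2 | 2
  i=3: 1 | 1 | 2 | 2 | 2 | 3 | 3
  i=4: 1 | 1 | 2 | 3 | 3 | 4 | 4
  i=5: 1 | 1 | 2 | 3 | 4 | 5 | 5
  i=6: 1 | 2 | 3 | 4 | 5 | 6 | 6
  i=7: 1 | 2 | 3 | 4 | 5 | 6 | 7

giving w = (3, 1, 6, 4, 5, 2, 7) via Δ²R.

D(w) has 7 cells with 3 SE-corners; essential set:

[(1, 2, 0), (3, 5, 2), (5, 2, 1)]


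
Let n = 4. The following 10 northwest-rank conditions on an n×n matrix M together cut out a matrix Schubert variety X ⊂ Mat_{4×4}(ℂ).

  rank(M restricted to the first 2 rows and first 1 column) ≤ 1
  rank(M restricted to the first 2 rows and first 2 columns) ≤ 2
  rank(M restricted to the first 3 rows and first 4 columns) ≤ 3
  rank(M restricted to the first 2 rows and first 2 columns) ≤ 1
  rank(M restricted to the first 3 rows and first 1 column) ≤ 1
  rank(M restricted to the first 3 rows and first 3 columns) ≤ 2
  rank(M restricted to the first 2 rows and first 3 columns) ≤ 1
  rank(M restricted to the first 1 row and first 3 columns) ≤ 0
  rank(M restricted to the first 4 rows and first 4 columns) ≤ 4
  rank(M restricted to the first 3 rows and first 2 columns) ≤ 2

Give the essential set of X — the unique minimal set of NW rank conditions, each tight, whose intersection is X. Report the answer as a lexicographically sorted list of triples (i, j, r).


Rank table r_w(4×4) implied by the 10 constraints:

  R[1]: 0, 0, 0, 1
  R[2]: 1, 1, 1, 2
  R[3]: 1, 2, 2, 3
  R[4]: 1, 2, 3, 4

second differences of R give the permutation w = (4, 1, 2, 3).

1 SE-corner of the 3-cell Rothe diagram gives Ess(w):

[(1, 3, 0)]


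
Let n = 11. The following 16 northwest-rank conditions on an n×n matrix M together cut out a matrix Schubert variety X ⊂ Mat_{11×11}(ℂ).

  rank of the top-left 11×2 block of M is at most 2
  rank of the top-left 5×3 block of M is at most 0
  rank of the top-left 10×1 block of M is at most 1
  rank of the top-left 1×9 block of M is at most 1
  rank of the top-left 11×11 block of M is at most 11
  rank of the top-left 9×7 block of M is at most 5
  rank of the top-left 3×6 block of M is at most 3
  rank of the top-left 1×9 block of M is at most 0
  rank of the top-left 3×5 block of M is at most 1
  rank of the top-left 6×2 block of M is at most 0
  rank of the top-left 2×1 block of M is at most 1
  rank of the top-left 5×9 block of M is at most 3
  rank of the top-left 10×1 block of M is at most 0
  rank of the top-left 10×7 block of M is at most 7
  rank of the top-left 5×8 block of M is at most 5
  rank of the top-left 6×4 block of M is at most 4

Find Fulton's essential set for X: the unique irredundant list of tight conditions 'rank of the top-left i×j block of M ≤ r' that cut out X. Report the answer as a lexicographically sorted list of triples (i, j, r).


Recovering R(i,j) via the rank-extension bound from the 16 conditions:

  row 1: 0 0 0 0 0 0 0 0 0 1 1
  row 2: 0 0 0 1 1 1 1 1 1 2 2
  row 3: 0 0 0 1 1 2 2 2 2 3 3
  row 4: 0 0 0 1 2 3 3 3 3 4 4
  row 5: 0 0 0 1 2 3 3 3 3 4 5
  row 6: 0 0 1 2 3 4 4 4 4 5 6
  row 7: 0 1 2 3 4 5 5 5 5 6 7
  row 8: 0 1 2 3 4 5 5 6 6 7 8
  row 9: 0 1 2 3 4 5 5 6 7 8 9
  row 10: 0 1 2 3 4 5 6 7 8 9 10
  row 11: 1 2 3 4 5 6 7 8 9 10 11

so w = (10, 4, 6, 5, 11, 3, 2, 8, 9, 7, 1).

7 SE-corners of the 33-cell Rothe diagram give Ess(w):

[(1, 9, 0), (3, 5, 1), (5, 3, 0), (5, 9, 3), (6, 2, 0), (9, 7, 5), (10, 1, 0)]


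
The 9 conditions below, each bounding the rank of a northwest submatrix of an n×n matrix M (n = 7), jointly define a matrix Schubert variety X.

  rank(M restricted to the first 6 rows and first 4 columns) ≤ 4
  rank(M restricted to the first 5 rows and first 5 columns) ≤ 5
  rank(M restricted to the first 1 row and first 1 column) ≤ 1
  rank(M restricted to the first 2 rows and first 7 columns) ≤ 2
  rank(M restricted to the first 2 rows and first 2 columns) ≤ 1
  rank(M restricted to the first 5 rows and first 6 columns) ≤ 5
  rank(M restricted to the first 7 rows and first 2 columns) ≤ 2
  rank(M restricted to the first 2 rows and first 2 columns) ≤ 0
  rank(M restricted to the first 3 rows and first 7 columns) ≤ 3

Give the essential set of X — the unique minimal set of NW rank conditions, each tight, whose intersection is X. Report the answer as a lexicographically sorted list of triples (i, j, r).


Rank table r_w(7×7) implied by the 9 constraints:

  0 0 1 1 1 1 1
  0 0 1 2 2 2 2
  1 1 2 3 3 3 3
  1 2 3 4 4 4 4
  1 2 3 4 5 5 5
  1 2 3 4 5 6 6
  1 2 3 4 5 6 7

giving w = (3, 4, 1, 2, 5, 6, 7) via Δ²R.

Fulton essential set (1 of the 4 Rothe cells):

[(2, 2, 0)]


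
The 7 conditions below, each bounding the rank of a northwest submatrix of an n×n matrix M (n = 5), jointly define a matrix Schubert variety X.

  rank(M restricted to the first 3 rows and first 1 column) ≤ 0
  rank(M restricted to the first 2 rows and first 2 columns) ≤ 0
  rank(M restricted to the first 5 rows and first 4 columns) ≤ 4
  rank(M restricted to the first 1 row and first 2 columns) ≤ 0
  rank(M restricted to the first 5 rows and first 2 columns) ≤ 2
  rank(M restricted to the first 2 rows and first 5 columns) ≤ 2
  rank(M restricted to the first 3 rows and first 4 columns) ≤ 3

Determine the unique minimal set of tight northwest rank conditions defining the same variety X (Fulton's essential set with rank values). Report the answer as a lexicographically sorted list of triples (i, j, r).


Rank table r_w(5×5) implied by the 7 constraints:

  row 1: 0 0 1 1 1
  row 2: 0 0 1 2 2
  row 3: 0 1 2 3 3
  row 4: 1 2 3 4 4
  row 5: 1 2 3 4 5

hence w(1..5) = (3, 4, 2, 1, 5).

D(w) has 5 cells with 2 SE-corners; essential set:

[(2, 2, 0), (3, 1, 0)]


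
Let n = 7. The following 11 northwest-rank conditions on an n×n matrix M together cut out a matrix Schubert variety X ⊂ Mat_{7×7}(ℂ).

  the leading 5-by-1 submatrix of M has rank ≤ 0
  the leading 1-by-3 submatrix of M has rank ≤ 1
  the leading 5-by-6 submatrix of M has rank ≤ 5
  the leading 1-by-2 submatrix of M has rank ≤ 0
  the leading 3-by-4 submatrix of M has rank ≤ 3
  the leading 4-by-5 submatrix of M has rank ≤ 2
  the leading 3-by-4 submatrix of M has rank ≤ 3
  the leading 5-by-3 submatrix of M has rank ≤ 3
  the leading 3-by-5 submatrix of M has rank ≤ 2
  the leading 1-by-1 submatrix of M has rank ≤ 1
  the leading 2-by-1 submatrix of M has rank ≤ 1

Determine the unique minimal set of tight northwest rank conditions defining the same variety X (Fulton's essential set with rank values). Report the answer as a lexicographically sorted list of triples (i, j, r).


The tightest implied rank at each (i,j), from the 11 conditions:

  i=1: 0, 0, 1, 1, 1, 1, 1
  i=2: 0, 1, 2, 2, 2, 2, 2
  i=3: 0, 1, 2, 2, 2, 3, 3
  i=4: 0, 1, 2, 2, 2, 3, 4
  i=5: 0, 1, 2, 3, 3, 4, 5
  i=6: 1, 2, 3, 4, 4, 5, 6
  i=7: 1, 2, 3, 4, 5, 6, 7

so w = (3, 2, 6, 7, 4, 1, 5).

3 SE-corners of the 10-cell Rothe diagram give Ess(w):

[(1, 2, 0), (4, 5, 2), (5, 1, 0)]


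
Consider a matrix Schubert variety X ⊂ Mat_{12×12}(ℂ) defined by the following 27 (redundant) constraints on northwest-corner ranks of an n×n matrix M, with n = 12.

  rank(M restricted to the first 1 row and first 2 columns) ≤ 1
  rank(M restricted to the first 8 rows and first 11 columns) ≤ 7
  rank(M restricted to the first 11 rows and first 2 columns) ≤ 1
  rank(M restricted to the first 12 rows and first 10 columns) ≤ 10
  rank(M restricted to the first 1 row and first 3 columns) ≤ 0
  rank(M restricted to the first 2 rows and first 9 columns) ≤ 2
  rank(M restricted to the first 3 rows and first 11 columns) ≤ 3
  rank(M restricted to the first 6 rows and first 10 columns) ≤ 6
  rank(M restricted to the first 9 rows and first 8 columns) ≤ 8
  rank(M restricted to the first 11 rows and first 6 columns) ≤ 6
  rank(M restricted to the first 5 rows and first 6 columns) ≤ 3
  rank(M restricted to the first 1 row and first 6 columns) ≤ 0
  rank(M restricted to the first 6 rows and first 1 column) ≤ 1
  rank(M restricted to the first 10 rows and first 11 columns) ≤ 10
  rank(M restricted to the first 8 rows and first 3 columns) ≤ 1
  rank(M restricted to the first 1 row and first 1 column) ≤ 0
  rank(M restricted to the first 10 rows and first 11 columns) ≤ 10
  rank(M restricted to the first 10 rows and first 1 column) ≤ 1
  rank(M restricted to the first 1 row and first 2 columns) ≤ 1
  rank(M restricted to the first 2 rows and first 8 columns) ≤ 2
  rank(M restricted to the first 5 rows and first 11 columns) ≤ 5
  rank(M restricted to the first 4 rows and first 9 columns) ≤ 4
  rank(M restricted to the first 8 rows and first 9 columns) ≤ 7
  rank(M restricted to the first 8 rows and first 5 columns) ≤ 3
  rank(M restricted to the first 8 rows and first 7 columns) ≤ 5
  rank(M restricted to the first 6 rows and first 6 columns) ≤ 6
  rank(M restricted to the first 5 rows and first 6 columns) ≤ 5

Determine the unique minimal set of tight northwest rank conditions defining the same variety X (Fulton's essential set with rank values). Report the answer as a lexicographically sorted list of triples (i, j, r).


The tightest implied rank at each (i,j), from the 27 conditions:

  row 1: 0 0 0 0 0 0 1 1 1 1 1 1
  row 2: 1 1 1 1 1 1 2 2 2 2 2 2
  row 3: 1 1 1 2 2 2 3 3 3 3 3 3
  row 4: 1 1 1 2 3 3 4 4 4 4 4 4
  row 5: 1 1 1 2 3 3 4 5 5 5 5 5
  row 6: 1 1 1 2 3 4 5 6 6 6 6 6
  row 7: 1 1 1 2 3 4 5 6 7 7 7 7
  row 8: 1 1 1 2 3 4 5 6 7 7 7 8
  row 9: 1 1 2 3 4 5 6 7 8 8 8 9
  row 10: 1 1 2 3 4 5 6 7 8 9 9 10
  row 11: 1 1 2 3 4 5 6 7 8 9 10 11
  row 12: 1 2 3 4 5 6 7 8 9 10 11 12

so w = (7, 1, 4, 5, 8, 6, 9, 12, 3, 10, 11, 2).

ℓ(w)=24; the 5 essential cells (i,j,r):

[(1, 6, 0), (5, 6, 3), (8, 3, 1), (8, 11, 7), (11, 2, 1)]
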